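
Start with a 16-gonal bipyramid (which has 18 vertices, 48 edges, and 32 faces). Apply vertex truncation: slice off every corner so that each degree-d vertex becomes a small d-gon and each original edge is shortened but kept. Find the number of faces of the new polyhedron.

Truncation replaces each original edge-end by a new vertex, so V′ = 2E = 96.
Each original edge survives, and each old vertex of degree d contributes d new edges; summing degrees gives Σd = 2E, so E′ = E + 2E = 3E = 144.
Each original face survives and each original vertex becomes one new face: F′ = F + V = 50.

50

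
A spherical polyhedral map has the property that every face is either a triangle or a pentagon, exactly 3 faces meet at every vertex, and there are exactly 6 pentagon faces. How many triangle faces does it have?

Let x be the number of triangles; then F = 6 + x.
Edge–face incidences: 2E = 5·6 + 3·x = 30 + 3x.
Every vertex has degree 3, so 3V = 2E.
Euler: V − E + F = 2 ⇒ (2E)/3 − E + (6 + x) = 2.
Multiply by 6: 2·(2E) − 3·(2E) + 6·(6 + x) = 12, i.e. 36 + 6x − (30 + 3x) = 12.
Collecting terms: 3x + 6 = 12, so 3x = 6, so x = 2.
Then 2E = 30 + 3·2 = 36, so E = 18, V = 2E/3 = 12, F = 6 + 2 = 8.

2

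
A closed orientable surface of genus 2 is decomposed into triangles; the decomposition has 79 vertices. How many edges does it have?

243

χ = 2 − 2·2 = -2, and every face is a triangle so 3F = 2E.
V − E + F = -2 with E = 3F/2 gives 79 − (3/2 − 1)·F = -2, so F = 162 and E = 243.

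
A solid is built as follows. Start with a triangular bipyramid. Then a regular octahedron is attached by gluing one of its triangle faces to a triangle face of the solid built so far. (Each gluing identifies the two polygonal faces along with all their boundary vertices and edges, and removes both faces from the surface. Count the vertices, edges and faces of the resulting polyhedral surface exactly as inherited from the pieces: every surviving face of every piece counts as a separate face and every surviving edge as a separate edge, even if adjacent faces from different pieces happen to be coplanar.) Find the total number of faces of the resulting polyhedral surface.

A triangular bipyramid: V=5, E=9, F=6.
Attach a regular octahedron (V=6, E=12, F=8) along a 3-gon: merge 3 vertices and 3 edges, delete both glued faces → V=8, E=18, F=12.
Check: V − E + F = 8 − 18 + 12 = 2.

12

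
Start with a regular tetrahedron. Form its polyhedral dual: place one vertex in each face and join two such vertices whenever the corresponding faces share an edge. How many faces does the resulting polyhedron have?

4

The base solid has V = 4, E = 6, F = 4.
The dual swaps V and F and preserves E: V′ = F = 4, E′ = E = 6, F′ = V = 4.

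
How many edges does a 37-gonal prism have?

111

A prism on an n-gon has two n-gon bases and n rectangular sides: V = 2·37 = 74, E = 3·37 = 111, F = 37 + 2 = 39.
Check: V − E + F = 74 − 111 + 39 = 2.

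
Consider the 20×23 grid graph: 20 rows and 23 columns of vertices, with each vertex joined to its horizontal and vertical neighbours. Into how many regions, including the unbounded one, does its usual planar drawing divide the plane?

The grid has V = 20·23 = 460 vertices and E = 20·22 + 23·19 = 877 edges.
F = 2 − V + E = 2 − 460 + 877 = 419.

419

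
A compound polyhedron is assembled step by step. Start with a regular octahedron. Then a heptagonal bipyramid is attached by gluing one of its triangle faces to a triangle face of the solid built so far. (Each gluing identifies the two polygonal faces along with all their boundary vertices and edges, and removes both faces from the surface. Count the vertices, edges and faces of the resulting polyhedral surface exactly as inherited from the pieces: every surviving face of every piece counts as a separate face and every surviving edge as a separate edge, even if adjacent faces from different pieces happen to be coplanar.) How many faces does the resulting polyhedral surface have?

A regular octahedron: V=6, E=12, F=8.
Attach a heptagonal bipyramid (V=9, E=21, F=14) along a 3-gon: merge 3 vertices and 3 edges, delete both glued faces → V=12, E=30, F=20.
Check: V − E + F = 12 − 30 + 20 = 2.

20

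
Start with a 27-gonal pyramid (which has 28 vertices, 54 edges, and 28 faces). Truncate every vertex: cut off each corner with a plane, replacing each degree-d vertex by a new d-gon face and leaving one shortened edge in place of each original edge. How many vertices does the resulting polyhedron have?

Truncation replaces each original edge-end by a new vertex, so V′ = 2E = 108.
Each original edge survives, and each old vertex of degree d contributes d new edges; summing degrees gives Σd = 2E, so E′ = E + 2E = 3E = 162.
Each original face survives and each original vertex becomes one new face: F′ = F + V = 56.

108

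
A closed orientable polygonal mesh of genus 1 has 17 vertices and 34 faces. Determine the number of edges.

For a closed orientable surface of genus 1, χ = 2 − 2·1 = 0.
E = V + F − (0) = 17 + 34 − (0) = 51.

51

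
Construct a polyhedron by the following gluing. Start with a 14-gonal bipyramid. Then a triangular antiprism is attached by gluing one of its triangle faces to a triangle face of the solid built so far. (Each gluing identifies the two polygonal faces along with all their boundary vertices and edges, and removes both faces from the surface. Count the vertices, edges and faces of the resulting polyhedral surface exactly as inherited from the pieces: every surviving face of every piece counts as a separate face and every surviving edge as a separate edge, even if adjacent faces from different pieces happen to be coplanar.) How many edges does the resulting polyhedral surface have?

A 14-gonal bipyramid: V=16, E=42, F=28.
Attach a triangular antiprism (V=6, E=12, F=8) along a 3-gon: merge 3 vertices and 3 edges, delete both glued faces → V=19, E=51, F=34.
Check: V − E + F = 19 − 51 + 34 = 2.

51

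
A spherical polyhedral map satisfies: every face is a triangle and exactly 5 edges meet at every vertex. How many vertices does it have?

12

Each face has 3 edges and each edge borders two faces, so 2E = 3F.
Each vertex has degree 5, so 5V = 2E and hence V = 3F/5.
Euler: V − E + F = 2 ⇒ (3F/5) − (3F/2) + F = 2.
Multiply by 10: (6 − 15 + 10)F = 20, i.e. 1F = 20.
So F = 20, E = 3·20/2 = 30, V = 3·20/5 = 12.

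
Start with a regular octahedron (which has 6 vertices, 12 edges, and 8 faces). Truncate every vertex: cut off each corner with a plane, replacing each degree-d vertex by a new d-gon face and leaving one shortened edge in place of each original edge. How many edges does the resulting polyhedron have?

Truncation replaces each original edge-end by a new vertex, so V′ = 2E = 24.
Each original edge survives, and each old vertex of degree d contributes d new edges; summing degrees gives Σd = 2E, so E′ = E + 2E = 3E = 36.
Each original face survives and each original vertex becomes one new face: F′ = F + V = 14.

36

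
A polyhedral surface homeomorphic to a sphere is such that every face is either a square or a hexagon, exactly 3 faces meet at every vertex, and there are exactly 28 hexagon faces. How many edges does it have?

96

Let x be the number of squares; then F = 28 + x.
Edge–face incidences: 2E = 6·28 + 4·x = 168 + 4x.
Every vertex has degree 3, so 3V = 2E.
Euler: V − E + F = 2 ⇒ (2E)/3 − E + (28 + x) = 2.
Multiply by 6: 2·(2E) − 3·(2E) + 6·(28 + x) = 12, i.e. 168 + 6x − (168 + 4x) = 12.
Collecting terms: 2x = 12, so x = 6.
Then 2E = 168 + 4·6 = 192, so E = 96, V = 2E/3 = 64, F = 28 + 6 = 34.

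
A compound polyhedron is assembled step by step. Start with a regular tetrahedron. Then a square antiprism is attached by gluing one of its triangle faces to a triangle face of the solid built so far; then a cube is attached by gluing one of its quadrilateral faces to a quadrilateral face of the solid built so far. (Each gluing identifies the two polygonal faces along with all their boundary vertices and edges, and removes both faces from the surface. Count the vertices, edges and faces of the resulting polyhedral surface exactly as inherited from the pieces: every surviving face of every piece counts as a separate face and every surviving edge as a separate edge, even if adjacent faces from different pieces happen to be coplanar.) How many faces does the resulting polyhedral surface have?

A regular tetrahedron: V=4, E=6, F=4.
Attach a square antiprism (V=8, E=16, F=10) along a 3-gon: merge 3 vertices and 3 edges, delete both glued faces → V=9, E=19, F=12.
Attach a cube (V=8, E=12, F=6) along a 4-gon: merge 4 vertices and 4 edges, delete both glued faces → V=13, E=27, F=16.
Check: V − E + F = 13 − 27 + 16 = 2.

16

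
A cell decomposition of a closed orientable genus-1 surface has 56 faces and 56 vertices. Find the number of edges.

For a closed orientable surface of genus 1, χ = 2 − 2·1 = 0.
E = V + F − (0) = 56 + 56 − (0) = 112.

112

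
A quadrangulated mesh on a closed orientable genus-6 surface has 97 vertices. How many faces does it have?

107

χ = 2 − 2·6 = -10, and every face is a square so 4F = 2E.
V − E + F = -10 with E = 4F/2 gives 97 − (4/2 − 1)·F = -10, so F = 107 and E = 214.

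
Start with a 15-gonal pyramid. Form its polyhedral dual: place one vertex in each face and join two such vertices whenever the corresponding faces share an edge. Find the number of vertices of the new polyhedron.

The base solid has V = 16, E = 30, F = 16.
The dual swaps V and F and preserves E: V′ = F = 16, E′ = E = 30, F′ = V = 16.

16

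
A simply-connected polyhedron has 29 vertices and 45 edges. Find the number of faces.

18

Here V − E + F = 2.
F = 2 − V + E = 2 − 29 + 45 = 18.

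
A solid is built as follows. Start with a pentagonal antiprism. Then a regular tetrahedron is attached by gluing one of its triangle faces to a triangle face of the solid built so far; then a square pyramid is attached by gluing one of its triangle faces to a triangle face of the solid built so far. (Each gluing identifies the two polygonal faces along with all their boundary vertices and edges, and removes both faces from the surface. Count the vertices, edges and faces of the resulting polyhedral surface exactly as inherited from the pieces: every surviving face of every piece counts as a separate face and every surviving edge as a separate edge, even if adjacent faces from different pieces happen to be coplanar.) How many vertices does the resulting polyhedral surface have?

13

A pentagonal antiprism: V=10, E=20, F=12.
Attach a regular tetrahedron (V=4, E=6, F=4) along a 3-gon: merge 3 vertices and 3 edges, delete both glued faces → V=11, E=23, F=14.
Attach a square pyramid (V=5, E=8, F=5) along a 3-gon: merge 3 vertices and 3 edges, delete both glued faces → V=13, E=28, F=17.
Check: V − E + F = 13 − 28 + 17 = 2.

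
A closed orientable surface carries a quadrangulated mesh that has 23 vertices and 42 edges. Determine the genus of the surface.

0

Every face is a square and each edge borders two faces, so 4F = 2·42, giving F = 21.
χ = V − E + F = 23 − 42 + 21 = 2.
For a closed orientable surface χ = 2 − 2g, so g = (2 − (2))/2 = 0.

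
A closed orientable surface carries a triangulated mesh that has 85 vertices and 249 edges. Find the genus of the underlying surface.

0

Every face is a triangle and each edge borders two faces, so 3F = 2·249, giving F = 166.
χ = V − E + F = 85 − 249 + 166 = 2.
For a closed orientable surface χ = 2 − 2g, so g = (2 − (2))/2 = 0.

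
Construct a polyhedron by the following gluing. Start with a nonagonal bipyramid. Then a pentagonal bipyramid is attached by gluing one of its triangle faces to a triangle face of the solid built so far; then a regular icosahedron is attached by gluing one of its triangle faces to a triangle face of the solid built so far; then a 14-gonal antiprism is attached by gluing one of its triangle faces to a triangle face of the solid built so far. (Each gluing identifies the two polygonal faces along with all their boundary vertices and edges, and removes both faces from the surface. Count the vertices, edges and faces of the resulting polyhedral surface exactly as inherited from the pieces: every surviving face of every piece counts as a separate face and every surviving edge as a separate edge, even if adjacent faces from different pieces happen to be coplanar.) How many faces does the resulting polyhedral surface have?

72

A nonagonal bipyramid: V=11, E=27, F=18.
Attach a pentagonal bipyramid (V=7, E=15, F=10) along a 3-gon: merge 3 vertices and 3 edges, delete both glued faces → V=15, E=39, F=26.
Attach a regular icosahedron (V=12, E=30, F=20) along a 3-gon: merge 3 vertices and 3 edges, delete both glued faces → V=24, E=66, F=44.
Attach a 14-gonal antiprism (V=28, E=56, F=30) along a 3-gon: merge 3 vertices and 3 edges, delete both glued faces → V=49, E=119, F=72.
Check: V − E + F = 49 − 119 + 72 = 2.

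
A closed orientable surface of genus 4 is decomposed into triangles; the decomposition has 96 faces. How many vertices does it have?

χ = 2 − 2·4 = -6, and every face is a triangle so 3F = 2E.
E = 3·96/2 = 144. Then V = -6 + E − F = -6 + 144 − 96 = 42.

42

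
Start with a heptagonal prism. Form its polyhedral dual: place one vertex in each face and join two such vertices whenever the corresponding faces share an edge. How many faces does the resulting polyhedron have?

14

The base solid has V = 14, E = 21, F = 9.
The dual swaps V and F and preserves E: V′ = F = 9, E′ = E = 21, F′ = V = 14.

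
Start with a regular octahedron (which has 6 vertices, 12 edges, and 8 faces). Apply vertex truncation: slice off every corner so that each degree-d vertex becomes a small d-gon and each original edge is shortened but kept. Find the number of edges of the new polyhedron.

36

Truncation replaces each original edge-end by a new vertex, so V′ = 2E = 24.
Each original edge survives, and each old vertex of degree d contributes d new edges; summing degrees gives Σd = 2E, so E′ = E + 2E = 3E = 36.
Each original face survives and each original vertex becomes one new face: F′ = F + V = 14.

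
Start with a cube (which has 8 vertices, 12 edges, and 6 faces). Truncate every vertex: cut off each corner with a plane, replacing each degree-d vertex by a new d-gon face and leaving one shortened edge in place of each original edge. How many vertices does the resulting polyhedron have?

Truncation replaces each original edge-end by a new vertex, so V′ = 2E = 24.
Each original edge survives, and each old vertex of degree d contributes d new edges; summing degrees gives Σd = 2E, so E′ = E + 2E = 3E = 36.
Each original face survives and each original vertex becomes one new face: F′ = F + V = 14.

24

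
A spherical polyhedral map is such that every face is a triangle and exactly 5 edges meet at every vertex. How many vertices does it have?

12

Each face has 3 edges and each edge borders two faces, so 2E = 3F.
Each vertex has degree 5, so 5V = 2E and hence V = 3F/5.
Euler: V − E + F = 2 ⇒ (3F/5) − (3F/2) + F = 2.
Multiply by 10: (6 − 15 + 10)F = 20, i.e. 1F = 20.
So F = 20, E = 3·20/2 = 30, V = 3·20/5 = 12.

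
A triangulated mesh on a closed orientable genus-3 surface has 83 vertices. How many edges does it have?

χ = 2 − 2·3 = -4, and every face is a triangle so 3F = 2E.
V − E + F = -4 with E = 3F/2 gives 83 − (3/2 − 1)·F = -4, so F = 174 and E = 261.

261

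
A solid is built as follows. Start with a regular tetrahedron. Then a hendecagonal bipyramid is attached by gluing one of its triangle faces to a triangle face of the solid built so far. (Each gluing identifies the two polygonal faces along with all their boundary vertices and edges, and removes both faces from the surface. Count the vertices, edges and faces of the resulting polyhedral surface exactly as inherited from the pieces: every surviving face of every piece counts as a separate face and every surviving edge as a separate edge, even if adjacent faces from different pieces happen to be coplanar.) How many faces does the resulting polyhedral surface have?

24

A regular tetrahedron: V=4, E=6, F=4.
Attach a hendecagonal bipyramid (V=13, E=33, F=22) along a 3-gon: merge 3 vertices and 3 edges, delete both glued faces → V=14, E=36, F=24.
Check: V − E + F = 14 − 36 + 24 = 2.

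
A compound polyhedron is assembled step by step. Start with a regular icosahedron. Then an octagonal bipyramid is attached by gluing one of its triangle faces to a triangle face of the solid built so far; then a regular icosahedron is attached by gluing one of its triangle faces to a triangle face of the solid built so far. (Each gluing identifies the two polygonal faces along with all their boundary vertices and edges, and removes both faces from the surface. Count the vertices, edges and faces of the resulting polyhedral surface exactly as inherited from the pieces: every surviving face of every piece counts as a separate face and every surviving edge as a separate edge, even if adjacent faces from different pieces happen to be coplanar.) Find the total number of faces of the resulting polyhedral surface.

52

A regular icosahedron: V=12, E=30, F=20.
Attach an octagonal bipyramid (V=10, E=24, F=16) along a 3-gon: merge 3 vertices and 3 edges, delete both glued faces → V=19, E=51, F=34.
Attach a regular icosahedron (V=12, E=30, F=20) along a 3-gon: merge 3 vertices and 3 edges, delete both glued faces → V=28, E=78, F=52.
Check: V − E + F = 28 − 78 + 52 = 2.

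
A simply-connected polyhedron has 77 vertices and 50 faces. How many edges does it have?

125

Here V − E + F = 2.
E = V + F − (2) = 77 + 50 − (2) = 125.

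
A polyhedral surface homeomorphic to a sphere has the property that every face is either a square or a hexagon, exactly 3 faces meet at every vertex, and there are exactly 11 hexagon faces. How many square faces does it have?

Let x be the number of squares; then F = 11 + x.
Edge–face incidences: 2E = 6·11 + 4·x = 66 + 4x.
Every vertex has degree 3, so 3V = 2E.
Euler: V − E + F = 2 ⇒ (2E)/3 − E + (11 + x) = 2.
Multiply by 6: 2·(2E) − 3·(2E) + 6·(11 + x) = 12, i.e. 66 + 6x − (66 + 4x) = 12.
Collecting terms: 2x = 12, so x = 6.
Then 2E = 66 + 4·6 = 90, so E = 45, V = 2E/3 = 30, F = 11 + 6 = 17.

6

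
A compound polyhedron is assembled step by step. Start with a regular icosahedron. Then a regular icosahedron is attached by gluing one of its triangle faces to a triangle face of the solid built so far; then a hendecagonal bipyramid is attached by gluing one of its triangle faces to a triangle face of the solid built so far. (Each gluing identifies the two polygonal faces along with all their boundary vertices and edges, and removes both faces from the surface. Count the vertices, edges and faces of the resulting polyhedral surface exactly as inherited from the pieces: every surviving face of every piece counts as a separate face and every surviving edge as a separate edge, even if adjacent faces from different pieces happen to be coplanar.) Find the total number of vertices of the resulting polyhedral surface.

31

A regular icosahedron: V=12, E=30, F=20.
Attach a regular icosahedron (V=12, E=30, F=20) along a 3-gon: merge 3 vertices and 3 edges, delete both glued faces → V=21, E=57, F=38.
Attach a hendecagonal bipyramid (V=13, E=33, F=22) along a 3-gon: merge 3 vertices and 3 edges, delete both glued faces → V=31, E=87, F=58.
Check: V − E + F = 31 − 87 + 58 = 2.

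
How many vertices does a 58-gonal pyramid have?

59

A pyramid on an n-gon base has one n-gon and n triangles: V = 58 + 1 = 59, E = 2·58 = 116, F = 58 + 1 = 59.
Check: V − E + F = 59 − 116 + 59 = 2.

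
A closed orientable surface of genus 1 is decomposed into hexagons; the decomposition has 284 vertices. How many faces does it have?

χ = 2 − 2·1 = 0, and every face is a hexagon so 6F = 2E.
V − E + F = 0 with E = 6F/2 gives 284 − (6/2 − 1)·F = 0, so F = 142 and E = 426.

142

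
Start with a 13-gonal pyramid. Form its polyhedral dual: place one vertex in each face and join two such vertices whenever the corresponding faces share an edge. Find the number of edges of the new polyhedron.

The base solid has V = 14, E = 26, F = 14.
The dual swaps V and F and preserves E: V′ = F = 14, E′ = E = 26, F′ = V = 14.

26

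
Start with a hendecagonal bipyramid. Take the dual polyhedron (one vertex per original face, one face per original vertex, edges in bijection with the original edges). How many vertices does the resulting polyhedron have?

The base solid has V = 13, E = 33, F = 22.
The dual swaps V and F and preserves E: V′ = F = 22, E′ = E = 33, F′ = V = 13.

22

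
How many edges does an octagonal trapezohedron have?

The n-trapezohedron (dual of the n-antiprism) has V = 2·8 + 2 = 18, E = 4·8 = 32, F = 2·8 = 16.

32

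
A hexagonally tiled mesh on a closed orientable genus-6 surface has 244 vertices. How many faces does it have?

127

χ = 2 − 2·6 = -10, and every face is a hexagon so 6F = 2E.
V − E + F = -10 with E = 6F/2 gives 244 − (6/2 − 1)·F = -10, so F = 127 and E = 381.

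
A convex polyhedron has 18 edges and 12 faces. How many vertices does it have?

8

Here V − E + F = 2.
V = 2 + E − F = 2 + 18 − 12 = 8.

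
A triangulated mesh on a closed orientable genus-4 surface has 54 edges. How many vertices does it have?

χ = 2 − 2·4 = -6, and every face is a triangle so 3F = 2E.
F = 2E/3 = 36. Then V = -6 + E − F = -6 + 54 − 36 = 12.

12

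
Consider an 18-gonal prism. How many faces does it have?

A prism on an n-gon has two n-gon bases and n rectangular sides: V = 2·18 = 36, E = 3·18 = 54, F = 18 + 2 = 20.
Check: V − E + F = 36 − 54 + 20 = 2.

20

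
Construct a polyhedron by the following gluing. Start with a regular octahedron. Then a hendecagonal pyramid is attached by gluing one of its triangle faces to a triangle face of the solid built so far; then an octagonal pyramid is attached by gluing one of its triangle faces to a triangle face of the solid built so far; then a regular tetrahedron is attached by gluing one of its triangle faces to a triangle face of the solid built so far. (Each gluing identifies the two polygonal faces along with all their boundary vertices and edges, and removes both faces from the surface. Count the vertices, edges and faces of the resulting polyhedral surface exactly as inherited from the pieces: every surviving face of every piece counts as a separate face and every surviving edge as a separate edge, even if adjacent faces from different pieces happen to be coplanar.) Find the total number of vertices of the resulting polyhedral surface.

A regular octahedron: V=6, E=12, F=8.
Attach a hendecagonal pyramid (V=12, E=22, F=12) along a 3-gon: merge 3 vertices and 3 edges, delete both glued faces → V=15, E=31, F=18.
Attach an octagonal pyramid (V=9, E=16, F=9) along a 3-gon: merge 3 vertices and 3 edges, delete both glued faces → V=21, E=44, F=25.
Attach a regular tetrahedron (V=4, E=6, F=4) along a 3-gon: merge 3 vertices and 3 edges, delete both glued faces → V=22, E=47, F=27.
Check: V − E + F = 22 − 47 + 27 = 2.

22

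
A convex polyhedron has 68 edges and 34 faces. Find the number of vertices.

Here V − E + F = 2.
V = 2 + E − F = 2 + 68 − 34 = 36.

36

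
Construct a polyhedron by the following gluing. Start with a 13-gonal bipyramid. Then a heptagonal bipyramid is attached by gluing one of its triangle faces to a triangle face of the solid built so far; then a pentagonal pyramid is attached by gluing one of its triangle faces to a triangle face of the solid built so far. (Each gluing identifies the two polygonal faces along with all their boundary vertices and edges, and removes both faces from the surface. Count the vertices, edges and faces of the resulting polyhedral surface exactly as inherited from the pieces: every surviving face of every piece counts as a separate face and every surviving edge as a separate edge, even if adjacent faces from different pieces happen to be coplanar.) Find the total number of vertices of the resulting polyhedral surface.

A 13-gonal bipyramid: V=15, E=39, F=26.
Attach a heptagonal bipyramid (V=9, E=21, F=14) along a 3-gon: merge 3 vertices and 3 edges, delete both glued faces → V=21, E=57, F=38.
Attach a pentagonal pyramid (V=6, E=10, F=6) along a 3-gon: merge 3 vertices and 3 edges, delete both glued faces → V=24, E=64, F=42.
Check: V − E + F = 24 − 64 + 42 = 2.

24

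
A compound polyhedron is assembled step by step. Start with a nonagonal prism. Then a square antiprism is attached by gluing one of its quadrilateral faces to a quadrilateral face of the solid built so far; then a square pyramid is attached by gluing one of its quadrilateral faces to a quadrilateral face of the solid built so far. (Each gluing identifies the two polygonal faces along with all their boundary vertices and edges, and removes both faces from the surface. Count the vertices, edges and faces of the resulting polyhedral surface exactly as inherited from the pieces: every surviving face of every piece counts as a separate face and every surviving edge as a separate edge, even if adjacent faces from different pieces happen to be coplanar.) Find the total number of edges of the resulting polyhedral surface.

A nonagonal prism: V=18, E=27, F=11.
Attach a square antiprism (V=8, E=16, F=10) along a 4-gon: merge 4 vertices and 4 edges, delete both glued faces → V=22, E=39, F=19.
Attach a square pyramid (V=5, E=8, F=5) along a 4-gon: merge 4 vertices and 4 edges, delete both glued faces → V=23, E=43, F=22.
Check: V − E + F = 23 − 43 + 22 = 2.

43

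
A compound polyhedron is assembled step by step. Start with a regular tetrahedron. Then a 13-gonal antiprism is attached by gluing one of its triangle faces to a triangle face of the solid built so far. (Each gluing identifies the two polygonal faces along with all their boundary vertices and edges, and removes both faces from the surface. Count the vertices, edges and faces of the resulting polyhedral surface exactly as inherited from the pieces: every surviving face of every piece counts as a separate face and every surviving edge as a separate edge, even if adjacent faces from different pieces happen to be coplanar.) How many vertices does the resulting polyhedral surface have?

A regular tetrahedron: V=4, E=6, F=4.
Attach a 13-gonal antiprism (V=26, E=52, F=28) along a 3-gon: merge 3 vertices and 3 edges, delete both glued faces → V=27, E=55, F=30.
Check: V − E + F = 27 − 55 + 30 = 2.

27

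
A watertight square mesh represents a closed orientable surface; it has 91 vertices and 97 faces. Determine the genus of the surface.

4

Every face is a square, so 2E = 4·97 = 388, giving E = 194.
χ = V − E + F = 91 − 194 + 97 = -6.
For a closed orientable surface χ = 2 − 2g, so g = (2 − (-6))/2 = 4.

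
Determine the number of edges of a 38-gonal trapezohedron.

152

The n-trapezohedron (dual of the n-antiprism) has V = 2·38 + 2 = 78, E = 4·38 = 152, F = 2·38 = 76.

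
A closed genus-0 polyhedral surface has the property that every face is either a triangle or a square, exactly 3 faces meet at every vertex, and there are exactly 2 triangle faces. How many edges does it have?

Let x be the number of squares; then F = 2 + x.
Edge–face incidences: 2E = 3·2 + 4·x = 6 + 4x.
Every vertex has degree 3, so 3V = 2E.
Euler: V − E + F = 2 ⇒ (2E)/3 − E + (2 + x) = 2.
Multiply by 6: 2·(2E) − 3·(2E) + 6·(2 + x) = 12, i.e. 12 + 6x − (6 + 4x) = 12.
Collecting terms: 2x + 6 = 12, so 2x = 6, so x = 3.
Then 2E = 6 + 4·3 = 18, so E = 9, V = 2E/3 = 6, F = 2 + 3 = 5.

9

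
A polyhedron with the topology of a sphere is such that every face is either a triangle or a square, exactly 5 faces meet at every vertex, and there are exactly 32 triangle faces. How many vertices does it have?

Let x be the number of squares; then F = 32 + x.
Edge–face incidences: 2E = 3·32 + 4·x = 96 + 4x.
Every vertex has degree 5, so 5V = 2E.
Euler: V − E + F = 2 ⇒ (2E)/5 − E + (32 + x) = 2.
Multiply by 10: 2·(2E) − 5·(2E) + 10·(32 + x) = 20, i.e. 320 + 10x − 3·(96 + 4x) = 20.
Collecting terms: −2x + 32 = 20, so −2x = −12, so x = 6.
Then 2E = 96 + 4·6 = 120, so E = 60, V = 2E/5 = 24, F = 32 + 6 = 38.

24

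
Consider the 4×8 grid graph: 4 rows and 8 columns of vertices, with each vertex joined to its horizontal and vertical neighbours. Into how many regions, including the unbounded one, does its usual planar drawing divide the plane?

The grid has V = 4·8 = 32 vertices and E = 4·7 + 8·3 = 52 edges.
F = 2 − V + E = 2 − 32 + 52 = 22.

22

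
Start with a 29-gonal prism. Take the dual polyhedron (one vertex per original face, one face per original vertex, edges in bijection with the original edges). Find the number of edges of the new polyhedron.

The base solid has V = 58, E = 87, F = 31.
The dual swaps V and F and preserves E: V′ = F = 31, E′ = E = 87, F′ = V = 58.

87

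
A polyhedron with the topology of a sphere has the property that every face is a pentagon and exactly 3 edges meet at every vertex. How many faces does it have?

Each face has 5 edges and each edge borders two faces, so 2E = 5F.
Each vertex has degree 3, so 3V = 2E and hence V = 5F/3.
Euler: V − E + F = 2 ⇒ (5F/3) − (5F/2) + F = 2.
Multiply by 6: (10 − 15 + 6)F = 12, i.e. 1F = 12.
So F = 12, E = 5·12/2 = 30, V = 5·12/3 = 20.

12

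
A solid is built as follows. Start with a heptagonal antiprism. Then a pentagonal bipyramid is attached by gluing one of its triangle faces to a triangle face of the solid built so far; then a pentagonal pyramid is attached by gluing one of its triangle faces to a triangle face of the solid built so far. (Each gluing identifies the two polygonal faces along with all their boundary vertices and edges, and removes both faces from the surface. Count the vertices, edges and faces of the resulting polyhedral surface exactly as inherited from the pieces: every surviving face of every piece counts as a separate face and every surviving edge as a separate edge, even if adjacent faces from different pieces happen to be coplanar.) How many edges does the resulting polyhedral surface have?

47

A heptagonal antiprism: V=14, E=28, F=16.
Attach a pentagonal bipyramid (V=7, E=15, F=10) along a 3-gon: merge 3 vertices and 3 edges, delete both glued faces → V=18, E=40, F=24.
Attach a pentagonal pyramid (V=6, E=10, F=6) along a 3-gon: merge 3 vertices and 3 edges, delete both glued faces → V=21, E=47, F=28.
Check: V − E + F = 21 − 47 + 28 = 2.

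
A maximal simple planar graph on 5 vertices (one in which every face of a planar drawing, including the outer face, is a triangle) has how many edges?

9

In a plane triangulation 3F = 2E and V − E + F = 2, so E = 3V − 6 = 3·5 − 6 = 9.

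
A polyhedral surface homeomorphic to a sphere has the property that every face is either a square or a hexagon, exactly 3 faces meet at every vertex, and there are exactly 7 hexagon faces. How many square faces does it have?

6

Let x be the number of squares; then F = 7 + x.
Edge–face incidences: 2E = 6·7 + 4·x = 42 + 4x.
Every vertex has degree 3, so 3V = 2E.
Euler: V − E + F = 2 ⇒ (2E)/3 − E + (7 + x) = 2.
Multiply by 6: 2·(2E) − 3·(2E) + 6·(7 + x) = 12, i.e. 42 + 6x − (42 + 4x) = 12.
Collecting terms: 2x = 12, so x = 6.
Then 2E = 42 + 4·6 = 66, so E = 33, V = 2E/3 = 22, F = 7 + 6 = 13.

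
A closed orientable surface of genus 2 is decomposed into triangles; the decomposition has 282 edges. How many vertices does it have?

92

χ = 2 − 2·2 = -2, and every face is a triangle so 3F = 2E.
F = 2E/3 = 188. Then V = -2 + E − F = -2 + 282 − 188 = 92.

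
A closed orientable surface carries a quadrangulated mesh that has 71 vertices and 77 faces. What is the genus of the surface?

Every face is a square, so 2E = 4·77 = 308, giving E = 154.
χ = V − E + F = 71 − 154 + 77 = -6.
For a closed orientable surface χ = 2 − 2g, so g = (2 − (-6))/2 = 4.

4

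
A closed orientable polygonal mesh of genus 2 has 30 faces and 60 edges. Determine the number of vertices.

28

For a closed orientable surface of genus 2, χ = 2 − 2·2 = -2.
V = -2 + E − F = -2 + 60 − 30 = 28.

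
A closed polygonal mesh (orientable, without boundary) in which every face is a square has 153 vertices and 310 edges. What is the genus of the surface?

Every face is a square and each edge borders two faces, so 4F = 2·310, giving F = 155.
χ = V − E + F = 153 − 310 + 155 = -2.
For a closed orientable surface χ = 2 − 2g, so g = (2 − (-2))/2 = 2.

2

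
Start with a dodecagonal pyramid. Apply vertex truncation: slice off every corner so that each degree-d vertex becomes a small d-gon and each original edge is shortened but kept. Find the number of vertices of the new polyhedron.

48

The base solid has V = 13, E = 24, F = 13.
Truncation replaces each original edge-end by a new vertex, so V′ = 2E = 48.
Each original edge survives, and each old vertex of degree d contributes d new edges; summing degrees gives Σd = 2E, so E′ = E + 2E = 3E = 72.
Each original face survives and each original vertex becomes one new face: F′ = F + V = 26.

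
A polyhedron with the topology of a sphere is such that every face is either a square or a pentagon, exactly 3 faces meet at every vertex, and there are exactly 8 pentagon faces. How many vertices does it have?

16

Let x be the number of squares; then F = 8 + x.
Edge–face incidences: 2E = 5·8 + 4·x = 40 + 4x.
Every vertex has degree 3, so 3V = 2E.
Euler: V − E + F = 2 ⇒ (2E)/3 − E + (8 + x) = 2.
Multiply by 6: 2·(2E) − 3·(2E) + 6·(8 + x) = 12, i.e. 48 + 6x − (40 + 4x) = 12.
Collecting terms: 2x + 8 = 12, so 2x = 4, so x = 2.
Then 2E = 40 + 4·2 = 48, so E = 24, V = 2E/3 = 16, F = 8 + 2 = 10.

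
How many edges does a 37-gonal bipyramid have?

A bipyramid over an n-gon has 2n triangular faces and n + 2 vertices: V = 37 + 2 = 39, E = 3·37 = 111, F = 2·37 = 74.

111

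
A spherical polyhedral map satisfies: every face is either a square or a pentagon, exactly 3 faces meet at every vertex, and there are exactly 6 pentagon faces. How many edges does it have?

21

Let x be the number of squares; then F = 6 + x.
Edge–face incidences: 2E = 5·6 + 4·x = 30 + 4x.
Every vertex has degree 3, so 3V = 2E.
Euler: V − E + F = 2 ⇒ (2E)/3 − E + (6 + x) = 2.
Multiply by 6: 2·(2E) − 3·(2E) + 6·(6 + x) = 12, i.e. 36 + 6x − (30 + 4x) = 12.
Collecting terms: 2x + 6 = 12, so 2x = 6, so x = 3.
Then 2E = 30 + 4·3 = 42, so E = 21, V = 2E/3 = 14, F = 6 + 3 = 9.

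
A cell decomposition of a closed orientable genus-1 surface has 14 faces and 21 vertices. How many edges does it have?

35

For a closed orientable surface of genus 1, χ = 2 − 2·1 = 0.
E = V + F − (0) = 21 + 14 − (0) = 35.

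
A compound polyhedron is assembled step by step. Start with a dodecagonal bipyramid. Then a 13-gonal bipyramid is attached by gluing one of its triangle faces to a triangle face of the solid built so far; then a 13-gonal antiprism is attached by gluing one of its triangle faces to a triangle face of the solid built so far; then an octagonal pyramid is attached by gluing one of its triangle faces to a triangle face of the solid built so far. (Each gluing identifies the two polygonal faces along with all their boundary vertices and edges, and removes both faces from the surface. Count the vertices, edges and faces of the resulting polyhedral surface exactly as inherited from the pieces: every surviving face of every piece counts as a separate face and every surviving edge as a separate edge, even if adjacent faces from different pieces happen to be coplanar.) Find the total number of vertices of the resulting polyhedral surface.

55

A dodecagonal bipyramid: V=14, E=36, F=24.
Attach a 13-gonal bipyramid (V=15, E=39, F=26) along a 3-gon: merge 3 vertices and 3 edges, delete both glued faces → V=26, E=72, F=48.
Attach a 13-gonal antiprism (V=26, E=52, F=28) along a 3-gon: merge 3 vertices and 3 edges, delete both glued faces → V=49, E=121, F=74.
Attach an octagonal pyramid (V=9, E=16, F=9) along a 3-gon: merge 3 vertices and 3 edges, delete both glued faces → V=55, E=134, F=81.
Check: V − E + F = 55 − 134 + 81 = 2.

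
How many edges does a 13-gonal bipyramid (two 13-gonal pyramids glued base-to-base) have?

39

A bipyramid over an n-gon has 2n triangular faces and n + 2 vertices: V = 13 + 2 = 15, E = 3·13 = 39, F = 2·13 = 26.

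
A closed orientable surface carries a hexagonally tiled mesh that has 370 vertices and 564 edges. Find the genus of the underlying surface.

Every face is a hexagon and each edge borders two faces, so 6F = 2·564, giving F = 188.
χ = V − E + F = 370 − 564 + 188 = -6.
For a closed orientable surface χ = 2 − 2g, so g = (2 − (-6))/2 = 4.

4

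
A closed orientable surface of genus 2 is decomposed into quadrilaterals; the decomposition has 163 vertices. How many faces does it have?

χ = 2 − 2·2 = -2, and every face is a square so 4F = 2E.
V − E + F = -2 with E = 4F/2 gives 163 − (4/2 − 1)·F = -2, so F = 165 and E = 330.

165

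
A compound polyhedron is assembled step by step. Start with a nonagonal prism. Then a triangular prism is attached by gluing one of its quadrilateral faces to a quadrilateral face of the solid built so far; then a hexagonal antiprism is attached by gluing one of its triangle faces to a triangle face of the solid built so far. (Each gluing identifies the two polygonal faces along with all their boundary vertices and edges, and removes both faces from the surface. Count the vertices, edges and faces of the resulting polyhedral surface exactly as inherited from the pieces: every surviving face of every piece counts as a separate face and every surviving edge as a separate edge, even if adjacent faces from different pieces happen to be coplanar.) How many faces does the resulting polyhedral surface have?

26

A nonagonal prism: V=18, E=27, F=11.
Attach a triangular prism (V=6, E=9, F=5) along a 4-gon: merge 4 vertices and 4 edges, delete both glued faces → V=20, E=32, F=14.
Attach a hexagonal antiprism (V=12, E=24, F=14) along a 3-gon: merge 3 vertices and 3 edges, delete both glued faces → V=29, E=53, F=26.
Check: V − E + F = 29 − 53 + 26 = 2.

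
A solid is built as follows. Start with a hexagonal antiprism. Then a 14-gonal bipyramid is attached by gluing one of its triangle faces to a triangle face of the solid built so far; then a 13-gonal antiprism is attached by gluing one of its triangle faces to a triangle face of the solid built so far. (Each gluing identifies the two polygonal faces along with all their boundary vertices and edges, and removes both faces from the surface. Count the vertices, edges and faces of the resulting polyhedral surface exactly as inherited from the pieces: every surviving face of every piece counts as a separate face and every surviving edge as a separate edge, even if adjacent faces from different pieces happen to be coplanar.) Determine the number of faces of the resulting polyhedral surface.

66

A hexagonal antiprism: V=12, E=24, F=14.
Attach a 14-gonal bipyramid (V=16, E=42, F=28) along a 3-gon: merge 3 vertices and 3 edges, delete both glued faces → V=25, E=63, F=40.
Attach a 13-gonal antiprism (V=26, E=52, F=28) along a 3-gon: merge 3 vertices and 3 edges, delete both glued faces → V=48, E=112, F=66.
Check: V − E + F = 48 − 112 + 66 = 2.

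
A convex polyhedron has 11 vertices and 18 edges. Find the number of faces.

Here V − E + F = 2.
F = 2 − V + E = 2 − 11 + 18 = 9.

9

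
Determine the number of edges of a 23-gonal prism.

A prism on an n-gon has two n-gon bases and n rectangular sides: V = 2·23 = 46, E = 3·23 = 69, F = 23 + 2 = 25.

69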